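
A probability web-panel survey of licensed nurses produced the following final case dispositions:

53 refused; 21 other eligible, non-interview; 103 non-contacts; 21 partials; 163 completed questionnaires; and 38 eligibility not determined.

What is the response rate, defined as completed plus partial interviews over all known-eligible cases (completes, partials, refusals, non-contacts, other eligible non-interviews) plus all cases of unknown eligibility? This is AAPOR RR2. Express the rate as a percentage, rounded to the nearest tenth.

46.1%

Num = 163 + 21 = 184
Denom = 163 + 21 + 53 + 103 + 21 + 38 = 399
RR2 = 184 / 399 = 0.4612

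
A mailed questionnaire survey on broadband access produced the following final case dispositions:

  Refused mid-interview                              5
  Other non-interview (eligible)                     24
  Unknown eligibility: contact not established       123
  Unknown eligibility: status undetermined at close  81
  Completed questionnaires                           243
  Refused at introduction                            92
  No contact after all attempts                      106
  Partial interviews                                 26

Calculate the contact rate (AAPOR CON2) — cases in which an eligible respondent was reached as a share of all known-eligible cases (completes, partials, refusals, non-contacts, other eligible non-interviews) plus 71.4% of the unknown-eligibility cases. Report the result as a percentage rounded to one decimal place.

Declined to participate = 92 + 5 = 97
Eligibility not determined = 123 + 81 = 204
Num → 243 + 26 + 97 + 24 = 390
Determined eligible → 243 + 26 + 97 + 106 + 24 = 496
Eligible share of unknowns → 0.7140 × 204 = 145.66
Denominator → 496 + 145.66 = 641.66
CON2 = 390 / 641.66 = 0.6078

60.8%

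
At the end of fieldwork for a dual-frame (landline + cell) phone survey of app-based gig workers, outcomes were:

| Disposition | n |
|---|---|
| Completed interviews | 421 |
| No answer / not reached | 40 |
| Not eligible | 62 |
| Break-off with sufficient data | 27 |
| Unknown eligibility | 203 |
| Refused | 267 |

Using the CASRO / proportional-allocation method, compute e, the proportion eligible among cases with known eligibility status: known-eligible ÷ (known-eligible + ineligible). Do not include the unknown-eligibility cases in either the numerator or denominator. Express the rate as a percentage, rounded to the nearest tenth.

Known eligible: 421 + 27 + 267 + 40 = 755
e = 755 / (755 + 62) = 755 / 817 = 0.9241

92.4%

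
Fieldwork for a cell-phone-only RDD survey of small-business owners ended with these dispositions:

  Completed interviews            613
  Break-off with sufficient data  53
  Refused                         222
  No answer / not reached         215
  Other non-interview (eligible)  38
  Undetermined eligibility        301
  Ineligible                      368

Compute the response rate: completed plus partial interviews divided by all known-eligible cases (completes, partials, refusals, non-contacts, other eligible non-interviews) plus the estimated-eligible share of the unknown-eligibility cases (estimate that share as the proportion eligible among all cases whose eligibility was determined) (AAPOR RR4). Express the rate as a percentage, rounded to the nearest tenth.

48.7%

Num → 613 + 53 = 666
Determined eligible → 613 + 53 + 222 + 215 + 38 = 1141
e = 1141 / (1141 + 368) = 1141 / 1509 = 0.7561
Eligible share of unknowns → 0.7561 × 301 = 227.59
Denominator → 1141 + 227.59 = 1368.59
RR4 = 666 / 1368.59 = 0.4866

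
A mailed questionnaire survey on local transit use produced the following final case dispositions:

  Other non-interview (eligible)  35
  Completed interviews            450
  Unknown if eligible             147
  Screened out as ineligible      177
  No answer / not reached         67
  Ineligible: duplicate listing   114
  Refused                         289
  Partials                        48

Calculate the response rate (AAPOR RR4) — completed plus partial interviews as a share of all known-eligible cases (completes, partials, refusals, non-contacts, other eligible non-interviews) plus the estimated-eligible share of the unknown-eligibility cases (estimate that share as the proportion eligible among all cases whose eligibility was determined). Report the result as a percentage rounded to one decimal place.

49.8%

Not eligible = 177 + 114 = 291
Numerator: 450 + 48 = 498
Known eligible: 450 + 48 + 289 + 67 + 35 = 889
e = 889 / (889 + 291) = 889 / 1180 = 0.7534
Estimated eligible among unknowns: 0.7534 × 147 = 110.75
Denominator: 889 + 110.75 = 999.75
RR4 = 498 / 999.75 = 0.4981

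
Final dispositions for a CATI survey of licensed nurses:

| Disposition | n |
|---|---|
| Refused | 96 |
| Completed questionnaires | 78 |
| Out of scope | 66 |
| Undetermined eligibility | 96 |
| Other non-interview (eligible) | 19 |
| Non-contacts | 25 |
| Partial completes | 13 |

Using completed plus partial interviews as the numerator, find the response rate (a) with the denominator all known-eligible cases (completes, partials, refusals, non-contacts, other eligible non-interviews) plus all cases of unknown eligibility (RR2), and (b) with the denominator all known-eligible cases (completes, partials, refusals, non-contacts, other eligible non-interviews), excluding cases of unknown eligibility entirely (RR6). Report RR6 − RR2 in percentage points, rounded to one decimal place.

11.6

Num: 78 + 13 = 91
Denom: 78 + 13 + 96 + 25 + 19 + 96 = 327
RR2 = 91 / 327 = 0.2783
Denom: 78 + 13 + 96 + 25 + 19 = 231
RR6 = 91 / 231 = 0.3939
Difference = 39.39 − 27.83 = 11.56 percentage points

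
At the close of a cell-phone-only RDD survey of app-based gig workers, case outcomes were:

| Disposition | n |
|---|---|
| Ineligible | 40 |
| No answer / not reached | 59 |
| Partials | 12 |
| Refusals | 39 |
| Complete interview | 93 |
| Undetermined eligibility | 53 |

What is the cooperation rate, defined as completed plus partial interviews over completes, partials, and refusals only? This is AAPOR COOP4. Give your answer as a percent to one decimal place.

72.9%

Top: 93 + 12 = 105
Base: 93 + 12 + 39 = 144
COOP4 = 105 / 144 = 0.7292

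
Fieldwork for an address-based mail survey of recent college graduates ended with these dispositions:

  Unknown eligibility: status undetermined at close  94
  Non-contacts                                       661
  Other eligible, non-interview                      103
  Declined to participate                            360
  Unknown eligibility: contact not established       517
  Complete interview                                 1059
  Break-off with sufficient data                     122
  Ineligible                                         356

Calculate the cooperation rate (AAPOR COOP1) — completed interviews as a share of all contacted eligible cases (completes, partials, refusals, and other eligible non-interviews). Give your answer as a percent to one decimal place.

64.4%

Unknown eligibility = 517 + 94 = 611
Num → 1059
Base → 1059 + 122 + 360 + 103 = 1644
COOP1 = 1059 / 1644 = 0.6442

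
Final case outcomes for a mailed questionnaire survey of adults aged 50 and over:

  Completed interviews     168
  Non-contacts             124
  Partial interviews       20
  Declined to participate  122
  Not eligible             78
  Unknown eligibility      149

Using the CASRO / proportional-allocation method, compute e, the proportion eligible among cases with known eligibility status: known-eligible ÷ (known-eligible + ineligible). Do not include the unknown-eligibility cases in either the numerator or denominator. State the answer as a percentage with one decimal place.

84.8%

Known eligible = 168 + 20 + 122 + 124 = 434
e = 434 / (434 + 78) = 434 / 512 = 0.8477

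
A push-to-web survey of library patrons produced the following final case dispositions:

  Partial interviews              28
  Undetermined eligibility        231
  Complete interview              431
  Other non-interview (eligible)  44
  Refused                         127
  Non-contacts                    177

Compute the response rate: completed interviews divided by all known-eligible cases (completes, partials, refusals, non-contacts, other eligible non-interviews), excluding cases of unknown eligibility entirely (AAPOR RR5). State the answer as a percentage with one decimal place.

53.4%

Numerator: 431
Denom: 431 + 28 + 127 + 177 + 44 = 807
RR5 = 431 / 807 = 0.5341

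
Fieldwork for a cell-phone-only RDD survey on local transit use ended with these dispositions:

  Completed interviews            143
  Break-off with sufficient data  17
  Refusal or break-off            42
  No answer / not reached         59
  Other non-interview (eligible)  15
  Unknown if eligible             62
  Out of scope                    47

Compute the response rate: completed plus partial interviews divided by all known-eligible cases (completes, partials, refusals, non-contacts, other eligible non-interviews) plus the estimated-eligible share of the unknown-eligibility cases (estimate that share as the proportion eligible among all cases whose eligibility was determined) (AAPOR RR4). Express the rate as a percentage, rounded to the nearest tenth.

48.6%

Num = 143 + 17 = 160
Determined eligible = 143 + 17 + 42 + 59 + 15 = 276
e = 276 / (276 + 47) = 276 / 323 = 0.8545
e × U = 0.8545 × 62 = 52.98
Base = 276 + 52.98 = 328.98
RR4 = 160 / 328.98 = 0.4864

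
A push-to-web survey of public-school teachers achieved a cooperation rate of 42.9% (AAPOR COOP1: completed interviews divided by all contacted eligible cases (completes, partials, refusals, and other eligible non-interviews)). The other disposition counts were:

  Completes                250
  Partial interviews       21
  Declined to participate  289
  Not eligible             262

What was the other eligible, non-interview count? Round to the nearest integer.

23

COOP1 = 250 / D = 0.429
D = 250 / 0.429 = 582.8
Rest of base = 560
other eligible, non-interview = 582.8 − 560 ≈ 23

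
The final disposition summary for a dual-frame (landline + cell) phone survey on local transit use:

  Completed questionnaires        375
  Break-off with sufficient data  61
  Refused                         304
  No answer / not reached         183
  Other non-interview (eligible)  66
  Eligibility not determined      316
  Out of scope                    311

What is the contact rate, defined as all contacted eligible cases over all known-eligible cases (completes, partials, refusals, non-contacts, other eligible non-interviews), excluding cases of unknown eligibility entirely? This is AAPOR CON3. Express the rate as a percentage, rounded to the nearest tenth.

81.5%

Top = 375 + 61 + 304 + 66 = 806
Base = 375 + 61 + 304 + 183 + 66 = 989
CON3 = 806 / 989 = 0.8150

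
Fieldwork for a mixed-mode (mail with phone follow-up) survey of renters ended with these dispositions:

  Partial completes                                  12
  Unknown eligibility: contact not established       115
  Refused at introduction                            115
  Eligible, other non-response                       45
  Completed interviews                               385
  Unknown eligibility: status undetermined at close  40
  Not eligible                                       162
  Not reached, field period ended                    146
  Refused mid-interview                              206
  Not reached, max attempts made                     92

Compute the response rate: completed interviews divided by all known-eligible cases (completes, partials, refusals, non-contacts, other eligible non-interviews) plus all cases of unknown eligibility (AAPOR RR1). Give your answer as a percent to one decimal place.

Refusal or break-off = 115 + 206 = 321
No contact after all attempts = 146 + 92 = 238
Undetermined eligibility = 115 + 40 = 155
Num = 385
Base = 385 + 12 + 321 + 238 + 45 + 155 = 1156
RR1 = 385 / 1156 = 0.3330

33.3%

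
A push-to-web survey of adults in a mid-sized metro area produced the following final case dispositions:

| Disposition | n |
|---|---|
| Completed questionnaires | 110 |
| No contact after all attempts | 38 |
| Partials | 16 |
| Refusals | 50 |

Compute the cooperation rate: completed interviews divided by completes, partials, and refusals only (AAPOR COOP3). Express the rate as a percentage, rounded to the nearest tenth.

62.5%

Num: 110
Denominator: 110 + 16 + 50 = 176
COOP3 = 110 / 176 = 0.6250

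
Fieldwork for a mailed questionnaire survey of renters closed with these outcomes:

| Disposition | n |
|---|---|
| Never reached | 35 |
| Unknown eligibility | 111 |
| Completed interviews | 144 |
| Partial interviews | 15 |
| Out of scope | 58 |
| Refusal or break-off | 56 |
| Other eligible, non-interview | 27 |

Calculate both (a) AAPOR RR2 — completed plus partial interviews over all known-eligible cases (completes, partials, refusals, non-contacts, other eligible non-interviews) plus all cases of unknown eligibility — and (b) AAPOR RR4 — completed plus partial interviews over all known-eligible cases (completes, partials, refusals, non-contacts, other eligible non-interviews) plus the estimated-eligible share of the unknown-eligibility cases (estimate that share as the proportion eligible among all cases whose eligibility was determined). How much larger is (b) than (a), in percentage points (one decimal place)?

2.1

Num = 144 + 15 = 159
Denom = 144 + 15 + 56 + 35 + 27 + 111 = 388
RR2 = 159 / 388 = 0.4098
Known eligible = 144 + 15 + 56 + 35 + 27 = 277
e = 277 / (277 + 58) = 277 / 335 = 0.8269
Eligible share of unknowns = 0.8269 × 111 = 91.79
Denom = 277 + 91.79 = 368.79
RR4 = 159 / 368.79 = 0.4311
Difference = 43.11 − 40.98 = 2.13 percentage points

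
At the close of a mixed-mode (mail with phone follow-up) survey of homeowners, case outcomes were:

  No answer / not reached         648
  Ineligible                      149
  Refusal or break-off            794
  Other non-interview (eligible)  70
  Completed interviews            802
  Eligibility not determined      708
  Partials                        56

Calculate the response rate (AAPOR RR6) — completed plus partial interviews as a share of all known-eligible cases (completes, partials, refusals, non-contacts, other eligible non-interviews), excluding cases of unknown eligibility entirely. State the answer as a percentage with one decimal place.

36.2%

Numerator = 802 + 56 = 858
Denominator = 802 + 56 + 794 + 648 + 70 = 2370
RR6 = 858 / 2370 = 0.3620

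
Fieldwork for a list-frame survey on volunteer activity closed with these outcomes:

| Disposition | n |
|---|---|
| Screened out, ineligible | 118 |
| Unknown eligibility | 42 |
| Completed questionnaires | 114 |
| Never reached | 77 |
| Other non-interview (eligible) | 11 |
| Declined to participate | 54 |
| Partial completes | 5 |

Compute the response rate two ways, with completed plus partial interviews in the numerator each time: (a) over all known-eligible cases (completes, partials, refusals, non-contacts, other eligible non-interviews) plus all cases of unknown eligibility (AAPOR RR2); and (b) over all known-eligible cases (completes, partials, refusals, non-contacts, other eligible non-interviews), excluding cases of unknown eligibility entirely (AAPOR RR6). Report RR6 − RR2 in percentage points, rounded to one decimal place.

Num: 114 + 5 = 119
Denominator: 114 + 5 + 54 + 77 + 11 + 42 = 303
RR2 = 119 / 303 = 0.3927
Denominator: 114 + 5 + 54 + 77 + 11 = 261
RR6 = 119 / 261 = 0.4559
Difference = 45.59 − 39.27 = 6.32 percentage points

6.3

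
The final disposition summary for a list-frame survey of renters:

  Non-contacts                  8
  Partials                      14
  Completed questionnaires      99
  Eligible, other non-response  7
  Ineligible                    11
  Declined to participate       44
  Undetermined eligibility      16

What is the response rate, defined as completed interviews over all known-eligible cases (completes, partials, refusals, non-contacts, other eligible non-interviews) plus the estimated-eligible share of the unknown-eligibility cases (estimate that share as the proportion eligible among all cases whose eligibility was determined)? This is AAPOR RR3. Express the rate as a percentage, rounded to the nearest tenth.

52.9%

Top → 99
Eligible (known) → 99 + 14 + 44 + 8 + 7 = 172
e = 172 / (172 + 11) = 172 / 183 = 0.9399
e × U → 0.9399 × 16 = 15.04
Denom → 172 + 15.04 = 187.04
RR3 = 99 / 187.04 = 0.5293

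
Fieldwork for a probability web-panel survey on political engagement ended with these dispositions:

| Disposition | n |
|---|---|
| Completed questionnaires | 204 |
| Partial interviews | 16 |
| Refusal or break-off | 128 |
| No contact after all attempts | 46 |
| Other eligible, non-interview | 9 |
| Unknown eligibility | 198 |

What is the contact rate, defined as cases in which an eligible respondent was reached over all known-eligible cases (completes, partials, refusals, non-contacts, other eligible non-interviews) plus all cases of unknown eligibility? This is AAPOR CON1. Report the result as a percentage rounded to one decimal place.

Num: 204 + 16 + 128 + 9 = 357
Denom: 204 + 16 + 128 + 46 + 9 + 198 = 601
CON1 = 357 / 601 = 0.5940

59.4%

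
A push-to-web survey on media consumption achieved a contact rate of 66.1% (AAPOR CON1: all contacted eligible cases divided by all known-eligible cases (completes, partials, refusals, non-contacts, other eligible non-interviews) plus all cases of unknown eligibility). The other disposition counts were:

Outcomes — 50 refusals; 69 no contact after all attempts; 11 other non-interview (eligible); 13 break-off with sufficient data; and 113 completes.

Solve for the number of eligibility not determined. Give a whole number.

Top → 113 + 13 + 50 + 11 = 187
CON1 = 187 / D = 0.661
D = 187 / 0.661 = 282.9
Other denominator terms total 256
eligibility not determined = 282.9 − 256 ≈ 27

27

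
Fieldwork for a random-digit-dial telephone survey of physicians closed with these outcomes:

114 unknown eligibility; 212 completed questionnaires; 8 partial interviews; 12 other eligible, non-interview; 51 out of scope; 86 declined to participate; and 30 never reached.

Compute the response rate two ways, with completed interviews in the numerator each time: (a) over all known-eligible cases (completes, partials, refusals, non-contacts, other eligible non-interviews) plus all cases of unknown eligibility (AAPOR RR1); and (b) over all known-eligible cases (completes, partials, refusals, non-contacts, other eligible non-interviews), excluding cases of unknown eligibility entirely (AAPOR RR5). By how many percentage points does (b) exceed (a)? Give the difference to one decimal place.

15.0

Numerator = 212
Denom = 212 + 8 + 86 + 30 + 12 + 114 = 462
RR1 = 212 / 462 = 0.4589
Denom = 212 + 8 + 86 + 30 + 12 = 348
RR5 = 212 / 348 = 0.6092
Difference = 60.92 − 45.89 = 15.03 percentage points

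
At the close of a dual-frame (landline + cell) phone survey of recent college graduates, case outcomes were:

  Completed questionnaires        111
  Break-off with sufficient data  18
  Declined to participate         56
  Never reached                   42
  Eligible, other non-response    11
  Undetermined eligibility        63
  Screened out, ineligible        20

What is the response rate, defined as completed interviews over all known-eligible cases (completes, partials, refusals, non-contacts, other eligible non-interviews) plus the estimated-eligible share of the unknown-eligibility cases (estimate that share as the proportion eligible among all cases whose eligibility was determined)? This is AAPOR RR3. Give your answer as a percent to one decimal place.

Top: 111
Eligible (known): 111 + 18 + 56 + 42 + 11 = 238
e = 238 / (238 + 20) = 238 / 258 = 0.9225
e × U: 0.9225 × 63 = 58.12
Denom: 238 + 58.12 = 296.12
RR3 = 111 / 296.12 = 0.3748

37.5%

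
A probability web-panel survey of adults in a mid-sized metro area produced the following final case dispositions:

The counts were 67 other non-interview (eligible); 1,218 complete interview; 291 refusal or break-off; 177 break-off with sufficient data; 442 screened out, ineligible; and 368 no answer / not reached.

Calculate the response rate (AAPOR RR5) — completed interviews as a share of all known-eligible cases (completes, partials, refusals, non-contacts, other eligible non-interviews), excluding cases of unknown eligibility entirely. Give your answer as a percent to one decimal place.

57.4%

Numerator → 1218
Denom → 1218 + 177 + 291 + 368 + 67 = 2121
RR5 = 1218 / 2121 = 0.5743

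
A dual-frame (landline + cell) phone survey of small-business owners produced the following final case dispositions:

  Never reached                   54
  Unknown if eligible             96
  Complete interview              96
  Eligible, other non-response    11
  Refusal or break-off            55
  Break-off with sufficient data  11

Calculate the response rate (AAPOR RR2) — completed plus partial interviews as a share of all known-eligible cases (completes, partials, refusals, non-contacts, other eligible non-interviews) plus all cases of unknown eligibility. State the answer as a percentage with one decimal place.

Top → 96 + 11 = 107
Base → 96 + 11 + 55 + 54 + 11 + 96 = 323
RR2 = 107 / 323 = 0.3313

33.1%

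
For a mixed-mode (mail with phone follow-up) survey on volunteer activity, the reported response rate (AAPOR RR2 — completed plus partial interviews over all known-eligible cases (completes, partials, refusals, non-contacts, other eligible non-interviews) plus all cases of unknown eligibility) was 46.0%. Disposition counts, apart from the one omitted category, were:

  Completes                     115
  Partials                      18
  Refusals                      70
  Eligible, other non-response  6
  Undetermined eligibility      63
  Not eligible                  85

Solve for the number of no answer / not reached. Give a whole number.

17

Top → 115 + 18 = 133
RR2 = 133 / D = 0.460
D = 133 / 0.460 = 289.1
Other denominator terms total 272
no answer / not reached = 289.1 − 272 ≈ 17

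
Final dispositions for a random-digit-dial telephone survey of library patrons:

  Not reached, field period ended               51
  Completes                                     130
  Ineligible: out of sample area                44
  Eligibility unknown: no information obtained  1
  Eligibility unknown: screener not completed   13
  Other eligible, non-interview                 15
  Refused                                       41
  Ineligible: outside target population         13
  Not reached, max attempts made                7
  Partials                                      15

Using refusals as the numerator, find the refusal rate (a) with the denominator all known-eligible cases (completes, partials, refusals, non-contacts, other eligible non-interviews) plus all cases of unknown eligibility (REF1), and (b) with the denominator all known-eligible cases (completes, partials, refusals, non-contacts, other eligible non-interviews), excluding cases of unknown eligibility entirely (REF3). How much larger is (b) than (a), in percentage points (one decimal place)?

0.8

Never reached = 51 + 7 = 58
Eligibility not determined = 13 + 1 = 14
Out of scope = 13 + 44 = 57
Top = 41
Denom = 130 + 15 + 41 + 58 + 15 + 14 = 273
REF1 = 41 / 273 = 0.1502
Denom = 130 + 15 + 41 + 58 + 15 = 259
REF3 = 41 / 259 = 0.1583
Difference = 15.83 − 15.02 = 0.81 percentage points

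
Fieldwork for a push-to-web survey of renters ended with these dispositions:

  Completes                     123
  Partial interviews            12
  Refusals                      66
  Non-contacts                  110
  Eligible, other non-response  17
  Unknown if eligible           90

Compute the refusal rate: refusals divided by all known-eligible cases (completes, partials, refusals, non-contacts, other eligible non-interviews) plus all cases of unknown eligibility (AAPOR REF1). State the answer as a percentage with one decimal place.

15.8%

Num = 66
Denom = 123 + 12 + 66 + 110 + 17 + 90 = 418
REF1 = 66 / 418 = 0.1579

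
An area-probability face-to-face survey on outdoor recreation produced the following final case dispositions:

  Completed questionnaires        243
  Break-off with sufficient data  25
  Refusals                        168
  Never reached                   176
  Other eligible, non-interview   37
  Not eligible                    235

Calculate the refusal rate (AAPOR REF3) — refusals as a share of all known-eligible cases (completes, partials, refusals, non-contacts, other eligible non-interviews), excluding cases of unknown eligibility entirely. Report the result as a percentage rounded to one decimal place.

Numerator → 168
Denom → 243 + 25 + 168 + 176 + 37 = 649
REF3 = 168 / 649 = 0.2589

25.9%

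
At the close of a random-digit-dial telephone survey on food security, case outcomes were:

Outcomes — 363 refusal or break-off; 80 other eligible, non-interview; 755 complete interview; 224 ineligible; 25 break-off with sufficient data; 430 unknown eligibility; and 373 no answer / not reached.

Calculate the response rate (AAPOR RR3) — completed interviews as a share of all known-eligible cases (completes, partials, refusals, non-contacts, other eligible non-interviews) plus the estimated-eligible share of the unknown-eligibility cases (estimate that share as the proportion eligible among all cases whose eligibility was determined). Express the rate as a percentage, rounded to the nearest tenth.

Numerator: 755
Eligible (known): 755 + 25 + 363 + 373 + 80 = 1596
e = 1596 / (1596 + 224) = 1596 / 1820 = 0.8769
Eligible share of unknowns: 0.8769 × 430 = 377.07
Denom: 1596 + 377.07 = 1973.07
RR3 = 755 / 1973.07 = 0.3827

38.3%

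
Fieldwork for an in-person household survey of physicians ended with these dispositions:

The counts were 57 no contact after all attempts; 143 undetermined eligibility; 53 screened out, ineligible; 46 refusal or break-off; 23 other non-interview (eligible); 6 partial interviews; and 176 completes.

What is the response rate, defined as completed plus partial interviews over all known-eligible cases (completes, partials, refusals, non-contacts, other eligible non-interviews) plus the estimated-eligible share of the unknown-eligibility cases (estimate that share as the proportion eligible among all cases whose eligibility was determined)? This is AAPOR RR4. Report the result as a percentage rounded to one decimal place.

42.3%

Top → 176 + 6 = 182
Eligible (known) → 176 + 6 + 46 + 57 + 23 = 308
e = 308 / (308 + 53) = 308 / 361 = 0.8532
Estimated eligible among unknowns → 0.8532 × 143 = 122.01
Denom → 308 + 122.01 = 430.01
RR4 = 182 / 430.01 = 0.4232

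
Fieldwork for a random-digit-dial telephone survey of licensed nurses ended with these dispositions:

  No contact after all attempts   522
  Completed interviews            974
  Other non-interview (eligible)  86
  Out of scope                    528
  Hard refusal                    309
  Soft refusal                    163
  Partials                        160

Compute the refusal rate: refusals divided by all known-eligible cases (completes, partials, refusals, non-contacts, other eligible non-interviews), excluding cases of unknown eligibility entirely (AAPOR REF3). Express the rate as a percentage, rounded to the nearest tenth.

Refused = 309 + 163 = 472
Top = 472
Denom = 974 + 160 + 472 + 522 + 86 = 2214
REF3 = 472 / 2214 = 0.2132

21.3%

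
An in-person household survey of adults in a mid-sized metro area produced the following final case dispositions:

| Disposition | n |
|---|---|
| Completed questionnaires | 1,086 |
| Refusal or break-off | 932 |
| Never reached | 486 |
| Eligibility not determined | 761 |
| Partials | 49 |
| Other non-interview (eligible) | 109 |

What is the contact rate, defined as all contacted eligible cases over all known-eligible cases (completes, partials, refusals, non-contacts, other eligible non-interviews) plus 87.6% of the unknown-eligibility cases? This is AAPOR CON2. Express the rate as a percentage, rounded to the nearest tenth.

65.4%

Top: 1086 + 49 + 932 + 109 = 2176
Determined eligible: 1086 + 49 + 932 + 486 + 109 = 2662
e × U: 0.8760 × 761 = 666.64
Denominator: 2662 + 666.64 = 3328.64
CON2 = 2176 / 3328.64 = 0.6537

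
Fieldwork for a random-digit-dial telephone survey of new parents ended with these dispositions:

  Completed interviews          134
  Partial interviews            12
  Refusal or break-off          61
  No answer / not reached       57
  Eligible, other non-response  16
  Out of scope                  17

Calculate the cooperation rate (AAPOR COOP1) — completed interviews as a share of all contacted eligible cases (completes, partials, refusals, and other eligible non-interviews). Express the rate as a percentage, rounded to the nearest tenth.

Num: 134
Base: 134 + 12 + 61 + 16 = 223
COOP1 = 134 / 223 = 0.6009

60.1%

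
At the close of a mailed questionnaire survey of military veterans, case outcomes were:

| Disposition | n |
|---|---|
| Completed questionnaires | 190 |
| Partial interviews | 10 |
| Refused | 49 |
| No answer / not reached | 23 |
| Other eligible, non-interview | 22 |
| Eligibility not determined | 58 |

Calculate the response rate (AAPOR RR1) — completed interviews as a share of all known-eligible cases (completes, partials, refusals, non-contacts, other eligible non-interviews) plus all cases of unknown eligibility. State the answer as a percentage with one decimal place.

Numerator → 190
Denominator → 190 + 10 + 49 + 23 + 22 + 58 = 352
RR1 = 190 / 352 = 0.5398

54.0%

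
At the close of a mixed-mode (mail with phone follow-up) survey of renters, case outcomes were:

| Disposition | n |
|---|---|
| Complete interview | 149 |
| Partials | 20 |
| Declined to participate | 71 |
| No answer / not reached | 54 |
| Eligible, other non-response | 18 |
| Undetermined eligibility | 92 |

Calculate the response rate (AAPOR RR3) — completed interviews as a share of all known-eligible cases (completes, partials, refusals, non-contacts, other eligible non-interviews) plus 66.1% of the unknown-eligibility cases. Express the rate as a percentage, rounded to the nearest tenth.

Numerator = 149
Known eligible = 149 + 20 + 71 + 54 + 18 = 312
Estimated eligible among unknowns = 0.6610 × 92 = 60.81
Denom = 312 + 60.81 = 372.81
RR3 = 149 / 372.81 = 0.3997

40.0%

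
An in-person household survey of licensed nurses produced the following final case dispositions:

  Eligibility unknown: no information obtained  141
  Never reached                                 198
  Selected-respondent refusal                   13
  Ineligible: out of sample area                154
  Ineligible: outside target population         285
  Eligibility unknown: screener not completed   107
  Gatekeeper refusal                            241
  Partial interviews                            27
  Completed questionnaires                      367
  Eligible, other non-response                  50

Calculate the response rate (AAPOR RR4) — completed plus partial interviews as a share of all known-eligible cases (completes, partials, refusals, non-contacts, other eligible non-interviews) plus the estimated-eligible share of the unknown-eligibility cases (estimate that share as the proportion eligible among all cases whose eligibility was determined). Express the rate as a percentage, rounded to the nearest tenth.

37.1%

Declined to participate = 241 + 13 = 254
Eligibility not determined = 107 + 141 = 248
Not eligible = 285 + 154 = 439
Num = 367 + 27 = 394
Known eligible = 367 + 27 + 254 + 198 + 50 = 896
e = 896 / (896 + 439) = 896 / 1335 = 0.6712
e × U = 0.6712 × 248 = 166.46
Base = 896 + 166.46 = 1062.46
RR4 = 394 / 1062.46 = 0.3708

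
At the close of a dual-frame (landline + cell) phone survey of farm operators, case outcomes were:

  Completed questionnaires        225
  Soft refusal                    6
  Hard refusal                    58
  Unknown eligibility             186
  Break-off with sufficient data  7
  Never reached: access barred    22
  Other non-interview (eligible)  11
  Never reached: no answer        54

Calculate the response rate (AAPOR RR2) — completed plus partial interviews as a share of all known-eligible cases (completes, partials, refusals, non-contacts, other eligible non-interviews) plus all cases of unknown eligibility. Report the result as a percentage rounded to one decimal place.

Refused = 58 + 6 = 64
Non-contacts = 54 + 22 = 76
Numerator → 225 + 7 = 232
Base → 225 + 7 + 64 + 76 + 11 + 186 = 569
RR2 = 232 / 569 = 0.4077

40.8%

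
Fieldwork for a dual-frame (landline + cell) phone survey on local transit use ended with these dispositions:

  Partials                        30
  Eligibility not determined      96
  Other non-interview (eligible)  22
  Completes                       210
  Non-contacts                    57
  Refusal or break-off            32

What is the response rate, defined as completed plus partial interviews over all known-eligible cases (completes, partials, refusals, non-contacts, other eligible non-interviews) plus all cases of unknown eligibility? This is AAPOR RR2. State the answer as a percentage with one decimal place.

53.7%

Num: 210 + 30 = 240
Base: 210 + 30 + 32 + 57 + 22 + 96 = 447
RR2 = 240 / 447 = 0.5369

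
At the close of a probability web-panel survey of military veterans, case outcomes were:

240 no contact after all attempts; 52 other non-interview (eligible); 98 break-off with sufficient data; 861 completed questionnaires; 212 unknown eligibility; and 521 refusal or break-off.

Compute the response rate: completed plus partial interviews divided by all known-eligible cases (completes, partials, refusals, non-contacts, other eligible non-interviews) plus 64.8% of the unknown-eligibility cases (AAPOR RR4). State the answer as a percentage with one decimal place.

50.2%

Top: 861 + 98 = 959
Known eligible: 861 + 98 + 521 + 240 + 52 = 1772
e × U: 0.6480 × 212 = 137.38
Denom: 1772 + 137.38 = 1909.38
RR4 = 959 / 1909.38 = 0.5023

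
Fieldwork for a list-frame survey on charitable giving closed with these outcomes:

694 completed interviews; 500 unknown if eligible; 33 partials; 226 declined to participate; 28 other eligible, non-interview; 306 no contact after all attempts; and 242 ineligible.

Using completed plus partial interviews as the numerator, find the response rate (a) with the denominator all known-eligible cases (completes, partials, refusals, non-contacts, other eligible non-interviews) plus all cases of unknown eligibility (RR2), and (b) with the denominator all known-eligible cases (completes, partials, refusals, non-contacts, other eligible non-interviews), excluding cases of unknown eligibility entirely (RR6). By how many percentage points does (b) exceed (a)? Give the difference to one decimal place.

15.8

Numerator = 694 + 33 = 727
Denominator = 694 + 33 + 226 + 306 + 28 + 500 = 1787
RR2 = 727 / 1787 = 0.4068
Denominator = 694 + 33 + 226 + 306 + 28 = 1287
RR6 = 727 / 1287 = 0.5649
Difference = 56.49 − 40.68 = 15.81 percentage points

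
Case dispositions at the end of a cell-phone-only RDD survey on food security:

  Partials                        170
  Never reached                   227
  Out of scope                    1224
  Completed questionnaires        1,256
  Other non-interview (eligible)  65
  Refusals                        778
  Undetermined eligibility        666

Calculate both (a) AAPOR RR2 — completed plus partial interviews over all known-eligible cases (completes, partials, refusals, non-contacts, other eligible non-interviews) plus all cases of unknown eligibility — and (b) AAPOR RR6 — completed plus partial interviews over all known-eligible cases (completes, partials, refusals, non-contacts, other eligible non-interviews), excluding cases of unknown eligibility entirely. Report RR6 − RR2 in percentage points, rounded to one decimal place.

12.0

Num: 1256 + 170 = 1426
Denom: 1256 + 170 + 778 + 227 + 65 + 666 = 3162
RR2 = 1426 / 3162 = 0.4510
Denom: 1256 + 170 + 778 + 227 + 65 = 2496
RR6 = 1426 / 2496 = 0.5713
Difference = 57.13 − 45.10 = 12.03 percentage points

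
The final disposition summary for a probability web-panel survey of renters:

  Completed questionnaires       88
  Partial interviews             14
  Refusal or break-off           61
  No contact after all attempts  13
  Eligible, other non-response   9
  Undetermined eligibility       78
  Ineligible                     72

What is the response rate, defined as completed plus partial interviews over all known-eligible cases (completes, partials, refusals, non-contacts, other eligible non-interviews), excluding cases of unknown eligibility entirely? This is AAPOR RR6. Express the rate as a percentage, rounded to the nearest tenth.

55.1%

Numerator → 88 + 14 = 102
Denominator → 88 + 14 + 61 + 13 + 9 = 185
RR6 = 102 / 185 = 0.5514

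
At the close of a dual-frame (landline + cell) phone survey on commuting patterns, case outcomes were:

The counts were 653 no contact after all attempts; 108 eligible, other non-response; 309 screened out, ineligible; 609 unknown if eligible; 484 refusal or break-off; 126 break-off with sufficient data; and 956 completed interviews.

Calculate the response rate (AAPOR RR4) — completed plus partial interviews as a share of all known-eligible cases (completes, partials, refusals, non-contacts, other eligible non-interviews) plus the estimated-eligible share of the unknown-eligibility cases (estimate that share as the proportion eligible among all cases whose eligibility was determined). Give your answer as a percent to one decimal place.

37.8%

Numerator → 956 + 126 = 1082
Determined eligible → 956 + 126 + 484 + 653 + 108 = 2327
e = 2327 / (2327 + 309) = 2327 / 2636 = 0.8828
Eligible share of unknowns → 0.8828 × 609 = 537.63
Denom → 2327 + 537.63 = 2864.63
RR4 = 1082 / 2864.63 = 0.3777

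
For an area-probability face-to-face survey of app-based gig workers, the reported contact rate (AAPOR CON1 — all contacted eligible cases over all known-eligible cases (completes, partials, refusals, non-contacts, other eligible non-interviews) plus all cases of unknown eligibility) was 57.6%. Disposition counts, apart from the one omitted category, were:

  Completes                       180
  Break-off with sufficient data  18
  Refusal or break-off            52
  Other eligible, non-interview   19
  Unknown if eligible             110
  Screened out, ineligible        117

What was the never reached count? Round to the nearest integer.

88

Top → 180 + 18 + 52 + 19 = 269
CON1 = 269 / D = 0.576
D = 269 / 0.576 = 467.0
Remaining denominator categories sum to 379
never reached = 467.0 − 379 ≈ 88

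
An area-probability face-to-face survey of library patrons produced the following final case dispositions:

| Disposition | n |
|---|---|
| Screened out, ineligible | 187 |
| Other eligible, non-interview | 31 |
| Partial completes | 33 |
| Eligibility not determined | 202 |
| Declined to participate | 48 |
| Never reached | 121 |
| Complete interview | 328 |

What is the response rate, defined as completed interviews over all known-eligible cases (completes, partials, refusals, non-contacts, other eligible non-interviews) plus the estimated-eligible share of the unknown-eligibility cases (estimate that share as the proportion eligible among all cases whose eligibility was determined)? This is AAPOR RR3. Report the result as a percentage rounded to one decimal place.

Top = 328
Determined eligible = 328 + 33 + 48 + 121 + 31 = 561
e = 561 / (561 + 187) = 561 / 748 = 0.7500
Estimated eligible among unknowns = 0.7500 × 202 = 151.50
Denominator = 561 + 151.50 = 712.50
RR3 = 328 / 712.50 = 0.4604

46.0%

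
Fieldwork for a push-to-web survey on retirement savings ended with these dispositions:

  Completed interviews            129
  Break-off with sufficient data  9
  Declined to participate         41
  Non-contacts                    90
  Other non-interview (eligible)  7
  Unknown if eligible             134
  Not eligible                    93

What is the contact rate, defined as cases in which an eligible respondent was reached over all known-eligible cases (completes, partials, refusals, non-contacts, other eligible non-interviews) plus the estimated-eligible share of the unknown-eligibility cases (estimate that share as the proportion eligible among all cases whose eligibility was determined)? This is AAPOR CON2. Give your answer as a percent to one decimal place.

Top = 129 + 9 + 41 + 7 = 186
Eligible (known) = 129 + 9 + 41 + 90 + 7 = 276
e = 276 / (276 + 93) = 276 / 369 = 0.7480
Estimated eligible among unknowns = 0.7480 × 134 = 100.23
Denom = 276 + 100.23 = 376.23
CON2 = 186 / 376.23 = 0.4944

49.4%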